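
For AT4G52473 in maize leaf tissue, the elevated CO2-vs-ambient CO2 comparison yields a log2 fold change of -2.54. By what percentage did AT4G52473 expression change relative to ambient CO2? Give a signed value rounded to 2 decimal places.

-82.81%

Fold change = 2^(-2.54) = 0.1719
Percent change = (FC − 1) × 100% = (0.1719 − 1) × 100 = -82.81%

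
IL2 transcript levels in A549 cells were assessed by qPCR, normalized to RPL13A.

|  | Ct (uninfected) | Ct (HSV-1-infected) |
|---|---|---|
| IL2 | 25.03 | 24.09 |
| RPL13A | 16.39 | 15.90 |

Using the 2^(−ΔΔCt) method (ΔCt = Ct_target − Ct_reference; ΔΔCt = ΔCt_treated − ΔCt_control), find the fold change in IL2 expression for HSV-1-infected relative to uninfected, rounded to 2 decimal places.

ΔCt(uninfected) = 25.030 − 16.390 = 8.640
ΔCt(HSV-1-infected) = 24.090 − 15.900 = 8.190
ΔΔCt = 8.190 − 8.640 = -0.450
Fold change = 2^(−(-0.450)) = 2^0.450 = 1.366

1.37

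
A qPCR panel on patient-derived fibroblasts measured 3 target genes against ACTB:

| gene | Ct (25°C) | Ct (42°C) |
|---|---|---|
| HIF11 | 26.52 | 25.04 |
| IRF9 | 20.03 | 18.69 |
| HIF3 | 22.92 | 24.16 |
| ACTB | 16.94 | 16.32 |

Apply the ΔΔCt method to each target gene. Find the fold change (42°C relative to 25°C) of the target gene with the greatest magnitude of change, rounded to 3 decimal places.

0.275

HIF11: ΔΔCt = (25.04−16.32) − (26.52−16.94) = 8.72 − 9.58 = -0.86; fold change = 2^0.86 = 1.815
IRF9: ΔΔCt = (18.69−16.32) − (20.03−16.94) = 2.37 − 3.09 = -0.72; fold change = 2^0.72 = 1.647
HIF3: ΔΔCt = (24.16−16.32) − (22.92−16.94) = 7.84 − 5.98 = 1.86; fold change = 2^-1.86 = 0.275
HIF3 has the largest |ΔΔCt| = 1.86.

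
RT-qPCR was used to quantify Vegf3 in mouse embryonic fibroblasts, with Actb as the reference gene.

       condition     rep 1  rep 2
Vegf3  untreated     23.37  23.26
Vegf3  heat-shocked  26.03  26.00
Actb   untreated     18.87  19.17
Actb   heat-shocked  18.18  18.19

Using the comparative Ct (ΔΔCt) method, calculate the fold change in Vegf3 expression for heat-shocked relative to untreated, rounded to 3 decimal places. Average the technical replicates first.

0.086

Mean Ct: Vegf3 untreated 23.315; Vegf3 heat-shocked 26.015; Actb untreated 19.020; Actb heat-shocked 18.185
ΔCt(untreated) = 23.315 − 19.020 = 4.295
ΔCt(heat-shocked) = 26.015 − 18.185 = 7.830
ΔΔCt = 7.830 − 4.295 = 3.535
Fold change = 2^(−3.535) = 0.0863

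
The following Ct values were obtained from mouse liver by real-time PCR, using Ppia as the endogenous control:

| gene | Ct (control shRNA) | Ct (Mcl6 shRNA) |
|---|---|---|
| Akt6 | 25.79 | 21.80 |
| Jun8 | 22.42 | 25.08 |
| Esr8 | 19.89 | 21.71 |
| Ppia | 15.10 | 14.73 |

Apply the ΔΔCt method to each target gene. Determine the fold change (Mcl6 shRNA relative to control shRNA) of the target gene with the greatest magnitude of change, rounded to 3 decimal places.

12.295

Akt6: ΔΔCt = (21.80−14.73) − (25.79−15.10) = 7.07 − 10.69 = -3.62; fold change = 2^3.62 = 12.295
Jun8: ΔΔCt = (25.08−14.73) − (22.42−15.10) = 10.35 − 7.32 = 3.03; fold change = 2^-3.03 = 0.122
Esr8: ΔΔCt = (21.71−14.73) − (19.89−15.10) = 6.98 − 4.79 = 2.19; fold change = 2^-2.19 = 0.219
Akt6 has the largest |ΔΔCt| = 3.62.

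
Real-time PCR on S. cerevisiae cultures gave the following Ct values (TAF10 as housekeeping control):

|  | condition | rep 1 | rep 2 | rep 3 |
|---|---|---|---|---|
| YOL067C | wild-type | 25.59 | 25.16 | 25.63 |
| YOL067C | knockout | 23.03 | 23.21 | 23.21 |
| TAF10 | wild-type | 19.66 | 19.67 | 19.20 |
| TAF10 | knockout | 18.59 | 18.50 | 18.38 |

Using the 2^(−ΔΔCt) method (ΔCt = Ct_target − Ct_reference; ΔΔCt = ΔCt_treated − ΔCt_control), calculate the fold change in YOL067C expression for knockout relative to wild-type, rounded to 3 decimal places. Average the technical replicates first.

2.445

Mean Ct: YOL067C wild-type 25.460; YOL067C knockout 23.150; TAF10 wild-type 19.510; TAF10 knockout 18.490
ΔCt(wild-type) = 25.460 − 19.510 = 5.950
ΔCt(knockout) = 23.150 − 18.490 = 4.660
ΔΔCt = 4.660 − 5.950 = -1.290
Fold change = 2^(−(-1.290)) = 2^1.290 = 2.4453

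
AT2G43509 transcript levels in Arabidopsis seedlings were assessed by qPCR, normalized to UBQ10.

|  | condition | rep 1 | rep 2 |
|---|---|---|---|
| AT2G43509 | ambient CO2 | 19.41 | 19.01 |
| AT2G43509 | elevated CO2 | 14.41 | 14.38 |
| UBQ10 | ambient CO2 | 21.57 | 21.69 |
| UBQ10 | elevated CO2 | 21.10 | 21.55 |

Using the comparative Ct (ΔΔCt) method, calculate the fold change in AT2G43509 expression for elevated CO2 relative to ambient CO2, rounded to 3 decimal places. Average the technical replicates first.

22.785

Mean Ct: AT2G43509 ambient CO2 19.210; AT2G43509 elevated CO2 14.395; UBQ10 ambient CO2 21.630; UBQ10 elevated CO2 21.325
ΔCt(ambient CO2) = 19.210 − 21.630 = -2.420
ΔCt(elevated CO2) = 14.395 − 21.325 = -6.930
ΔΔCt = -6.930 − (-2.420) = -4.510
Fold change = 2^(−(-4.510)) = 2^4.510 = 22.7848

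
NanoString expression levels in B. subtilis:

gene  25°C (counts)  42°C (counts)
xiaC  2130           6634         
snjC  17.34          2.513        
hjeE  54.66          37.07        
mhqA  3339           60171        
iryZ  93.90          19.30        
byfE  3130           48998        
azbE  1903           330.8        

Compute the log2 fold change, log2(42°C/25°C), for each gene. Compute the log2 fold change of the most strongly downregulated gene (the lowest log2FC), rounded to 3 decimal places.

-2.787

log2(6634/2130) = 1.639  (xiaC)
log2(2.513/17.34) = -2.787  (snjC)
log2(37.07/54.66) = -0.560  (hjeE)
log2(60171/3339) = 4.172  (mhqA)
log2(19.30/93.90) = -2.283  (iryZ)
log2(48998/3130) = 3.968  (byfE)
log2(330.8/1903) = -2.524  (azbE)
snjC is most strongly downregulated.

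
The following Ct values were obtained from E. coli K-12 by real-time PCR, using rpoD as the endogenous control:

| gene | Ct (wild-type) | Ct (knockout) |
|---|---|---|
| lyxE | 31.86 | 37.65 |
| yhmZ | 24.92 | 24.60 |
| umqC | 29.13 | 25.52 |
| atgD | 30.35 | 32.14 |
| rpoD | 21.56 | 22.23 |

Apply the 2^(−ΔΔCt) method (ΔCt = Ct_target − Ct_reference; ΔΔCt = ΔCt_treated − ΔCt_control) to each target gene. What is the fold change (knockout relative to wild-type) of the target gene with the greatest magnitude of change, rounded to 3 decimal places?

lyxE: ΔΔCt = (37.65−22.23) − (31.86−21.56) = 15.42 − 10.30 = 5.12; fold change = 2^-5.12 = 0.029
yhmZ: ΔΔCt = (24.60−22.23) − (24.92−21.56) = 2.37 − 3.36 = -0.99; fold change = 2^0.99 = 1.986
umqC: ΔΔCt = (25.52−22.23) − (29.13−21.56) = 3.29 − 7.57 = -4.28; fold change = 2^4.28 = 19.427
atgD: ΔΔCt = (32.14−22.23) − (30.35−21.56) = 9.91 − 8.79 = 1.12; fold change = 2^-1.12 = 0.460
lyxE has the largest |ΔΔCt| = 5.12.

0.029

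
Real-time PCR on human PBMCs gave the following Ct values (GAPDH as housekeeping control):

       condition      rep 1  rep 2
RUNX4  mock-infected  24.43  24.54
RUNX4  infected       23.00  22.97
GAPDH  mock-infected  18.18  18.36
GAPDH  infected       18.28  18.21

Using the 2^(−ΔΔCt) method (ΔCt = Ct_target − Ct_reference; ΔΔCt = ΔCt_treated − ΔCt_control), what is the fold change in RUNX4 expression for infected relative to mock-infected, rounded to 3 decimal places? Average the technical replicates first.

2.780

Mean Ct: RUNX4 mock-infected 24.485; RUNX4 infected 22.985; GAPDH mock-infected 18.270; GAPDH infected 18.245
ΔCt(mock-infected) = 24.485 − 18.270 = 6.215
ΔCt(infected) = 22.985 − 18.245 = 4.740
ΔΔCt = 4.740 − 6.215 = -1.475
Fold change = 2^(−(-1.475)) = 2^1.475 = 2.7798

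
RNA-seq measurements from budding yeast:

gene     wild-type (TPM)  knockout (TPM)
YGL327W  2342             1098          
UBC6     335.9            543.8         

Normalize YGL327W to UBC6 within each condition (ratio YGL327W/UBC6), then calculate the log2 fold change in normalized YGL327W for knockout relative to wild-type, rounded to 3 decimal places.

-1.788

YGL327W/UBC6 (wild-type) = 2342 / 335.9 = 6.9723
YGL327W/UBC6 (knockout) = 1098 / 543.8 = 2.0191
Fold change = 2.0191 / 6.9723 = 0.2896
log2(0.2896) = -1.7879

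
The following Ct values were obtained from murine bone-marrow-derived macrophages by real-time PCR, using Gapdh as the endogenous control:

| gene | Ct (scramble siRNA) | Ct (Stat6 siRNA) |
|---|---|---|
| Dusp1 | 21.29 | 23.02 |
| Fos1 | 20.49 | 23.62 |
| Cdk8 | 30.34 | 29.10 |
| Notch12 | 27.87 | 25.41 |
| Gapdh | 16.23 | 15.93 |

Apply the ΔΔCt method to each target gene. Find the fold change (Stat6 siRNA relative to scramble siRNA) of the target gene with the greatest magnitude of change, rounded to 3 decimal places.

Dusp1: ΔΔCt = (23.02−15.93) − (21.29−16.23) = 7.09 − 5.06 = 2.03; fold change = 2^-2.03 = 0.245
Fos1: ΔΔCt = (23.62−15.93) − (20.49−16.23) = 7.69 − 4.26 = 3.43; fold change = 2^-3.43 = 0.093
Cdk8: ΔΔCt = (29.10−15.93) − (30.34−16.23) = 13.17 − 14.11 = -0.94; fold change = 2^0.94 = 1.919
Notch12: ΔΔCt = (25.41−15.93) − (27.87−16.23) = 9.48 − 11.64 = -2.16; fold change = 2^2.16 = 4.469
Fos1 has the largest |ΔΔCt| = 3.43.

0.093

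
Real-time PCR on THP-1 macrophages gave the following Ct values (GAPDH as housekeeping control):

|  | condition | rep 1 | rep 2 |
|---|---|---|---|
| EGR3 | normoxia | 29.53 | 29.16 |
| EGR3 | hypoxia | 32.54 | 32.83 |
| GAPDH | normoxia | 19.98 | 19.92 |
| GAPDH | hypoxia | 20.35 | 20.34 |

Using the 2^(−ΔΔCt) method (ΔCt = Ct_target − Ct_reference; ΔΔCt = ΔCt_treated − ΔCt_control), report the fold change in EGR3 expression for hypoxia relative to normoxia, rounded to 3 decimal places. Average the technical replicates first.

0.130

Mean Ct: EGR3 normoxia 29.345; EGR3 hypoxia 32.685; GAPDH normoxia 19.950; GAPDH hypoxia 20.345
ΔCt(normoxia) = 29.345 − 19.950 = 9.395
ΔCt(hypoxia) = 32.685 − 20.345 = 12.340
ΔΔCt = 12.340 − 9.395 = 2.945
Fold change = 2^(−2.945) = 0.1299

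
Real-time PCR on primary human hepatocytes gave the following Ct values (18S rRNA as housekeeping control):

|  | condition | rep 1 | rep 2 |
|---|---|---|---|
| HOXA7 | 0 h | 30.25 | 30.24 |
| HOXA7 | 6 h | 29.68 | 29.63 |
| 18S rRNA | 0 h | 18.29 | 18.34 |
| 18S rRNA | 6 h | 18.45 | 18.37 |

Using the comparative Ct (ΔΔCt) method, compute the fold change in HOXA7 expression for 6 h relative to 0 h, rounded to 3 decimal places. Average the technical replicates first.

1.608

Mean Ct: HOXA7 0 h 30.245; HOXA7 6 h 29.655; 18S rRNA 0 h 18.315; 18S rRNA 6 h 18.410
ΔCt(0 h) = 30.245 − 18.315 = 11.930
ΔCt(6 h) = 29.655 − 18.410 = 11.245
ΔΔCt = 11.245 − 11.930 = -0.685
Fold change = 2^(−(-0.685)) = 2^0.685 = 1.6077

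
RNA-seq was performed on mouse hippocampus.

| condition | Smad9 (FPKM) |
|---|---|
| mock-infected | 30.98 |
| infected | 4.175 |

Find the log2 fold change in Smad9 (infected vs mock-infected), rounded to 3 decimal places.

Fold change = 4.175 / 30.98 = 0.1348
log2(0.1348) = -2.8915

-2.891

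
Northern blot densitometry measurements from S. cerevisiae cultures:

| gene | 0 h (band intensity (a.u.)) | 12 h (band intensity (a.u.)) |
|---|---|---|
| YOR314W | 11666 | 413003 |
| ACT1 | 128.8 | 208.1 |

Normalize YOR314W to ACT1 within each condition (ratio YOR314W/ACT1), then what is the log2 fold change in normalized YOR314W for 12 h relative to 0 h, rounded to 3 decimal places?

4.454

YOR314W/ACT1 (0 h) = 11666 / 128.8 = 90.575
YOR314W/ACT1 (12 h) = 413003 / 208.1 = 1984.6
Fold change = 1984.6 / 90.575 = 21.9116
log2(21.9116) = 4.4536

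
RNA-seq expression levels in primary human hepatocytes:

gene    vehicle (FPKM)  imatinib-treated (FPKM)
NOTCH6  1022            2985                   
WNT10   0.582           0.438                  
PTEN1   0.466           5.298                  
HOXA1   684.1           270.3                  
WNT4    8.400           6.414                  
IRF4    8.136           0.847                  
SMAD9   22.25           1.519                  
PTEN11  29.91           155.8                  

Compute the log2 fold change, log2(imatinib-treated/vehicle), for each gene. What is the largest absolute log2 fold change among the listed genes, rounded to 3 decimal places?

log2(2985/1022) = 1.546  (NOTCH6)
log2(0.438/0.582) = -0.410  (WNT10)
log2(5.298/0.466) = 3.507  (PTEN1)
log2(270.3/684.1) = -1.340  (HOXA1)
log2(6.414/8.400) = -0.389  (WNT4)
log2(0.847/8.136) = -3.264  (IRF4)
log2(1.519/22.25) = -3.873  (SMAD9)
log2(155.8/29.91) = 2.381  (PTEN11)
The largest magnitude belongs to SMAD9.

3.873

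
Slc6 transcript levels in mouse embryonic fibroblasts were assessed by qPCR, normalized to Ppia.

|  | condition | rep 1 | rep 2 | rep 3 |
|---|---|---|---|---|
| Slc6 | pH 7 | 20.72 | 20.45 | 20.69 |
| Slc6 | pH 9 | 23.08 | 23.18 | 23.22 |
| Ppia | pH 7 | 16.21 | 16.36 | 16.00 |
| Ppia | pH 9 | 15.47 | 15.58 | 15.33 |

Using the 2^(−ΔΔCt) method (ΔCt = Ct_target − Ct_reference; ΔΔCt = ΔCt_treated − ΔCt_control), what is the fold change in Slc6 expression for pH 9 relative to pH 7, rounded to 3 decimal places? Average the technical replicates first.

Mean Ct: Slc6 pH 7 20.620; Slc6 pH 9 23.160; Ppia pH 7 16.190; Ppia pH 9 15.460
ΔCt(pH 7) = 20.620 − 16.190 = 4.430
ΔCt(pH 9) = 23.160 − 15.460 = 7.700
ΔΔCt = 7.700 − 4.430 = 3.270
Fold change = 2^(−3.270) = 0.1037

0.104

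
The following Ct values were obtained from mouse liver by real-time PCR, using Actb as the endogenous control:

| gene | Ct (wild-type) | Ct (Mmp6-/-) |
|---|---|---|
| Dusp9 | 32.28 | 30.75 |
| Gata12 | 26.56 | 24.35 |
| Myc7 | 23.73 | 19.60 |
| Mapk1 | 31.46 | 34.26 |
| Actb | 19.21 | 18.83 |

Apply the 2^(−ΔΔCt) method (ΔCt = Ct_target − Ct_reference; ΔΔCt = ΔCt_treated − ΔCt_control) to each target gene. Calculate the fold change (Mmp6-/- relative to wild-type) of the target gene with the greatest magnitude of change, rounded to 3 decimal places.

Dusp9: ΔΔCt = (30.75−18.83) − (32.28−19.21) = 11.92 − 13.07 = -1.15; fold change = 2^1.15 = 2.219
Gata12: ΔΔCt = (24.35−18.83) − (26.56−19.21) = 5.52 − 7.35 = -1.83; fold change = 2^1.83 = 3.555
Myc7: ΔΔCt = (19.60−18.83) − (23.73−19.21) = 0.77 − 4.52 = -3.75; fold change = 2^3.75 = 13.454
Mapk1: ΔΔCt = (34.26−18.83) − (31.46−19.21) = 15.43 − 12.25 = 3.18; fold change = 2^-3.18 = 0.110
Myc7 has the largest |ΔΔCt| = 3.75.

13.454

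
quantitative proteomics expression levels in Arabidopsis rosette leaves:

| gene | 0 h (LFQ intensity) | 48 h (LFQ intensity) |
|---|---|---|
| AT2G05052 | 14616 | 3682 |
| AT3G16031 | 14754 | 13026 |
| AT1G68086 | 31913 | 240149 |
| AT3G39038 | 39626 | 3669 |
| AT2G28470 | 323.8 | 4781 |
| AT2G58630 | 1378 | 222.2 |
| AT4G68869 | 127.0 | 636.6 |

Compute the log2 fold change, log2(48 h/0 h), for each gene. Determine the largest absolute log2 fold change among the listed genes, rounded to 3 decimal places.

log2(3682/14616) = -1.989  (AT2G05052)
log2(13026/14754) = -0.180  (AT3G16031)
log2(240149/31913) = 2.912  (AT1G68086)
log2(3669/39626) = -3.433  (AT3G39038)
log2(4781/323.8) = 3.884  (AT2G28470)
log2(222.2/1378) = -2.633  (AT2G58630)
log2(636.6/127.0) = 2.326  (AT4G68869)
The largest magnitude belongs to AT2G28470.

3.884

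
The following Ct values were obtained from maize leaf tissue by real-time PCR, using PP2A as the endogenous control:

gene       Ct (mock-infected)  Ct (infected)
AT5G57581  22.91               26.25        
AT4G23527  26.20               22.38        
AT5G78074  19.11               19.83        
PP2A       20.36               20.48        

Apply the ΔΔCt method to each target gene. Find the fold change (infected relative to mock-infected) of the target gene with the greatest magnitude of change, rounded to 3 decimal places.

AT5G57581: ΔΔCt = (26.25−20.48) − (22.91−20.36) = 5.77 − 2.55 = 3.22; fold change = 2^-3.22 = 0.107
AT4G23527: ΔΔCt = (22.38−20.48) − (26.20−20.36) = 1.90 − 5.84 = -3.94; fold change = 2^3.94 = 15.348
AT5G78074: ΔΔCt = (19.83−20.48) − (19.11−20.36) = -0.65 − (-1.25) = 0.60; fold change = 2^-0.60 = 0.660
AT4G23527 has the largest |ΔΔCt| = 3.94.

15.348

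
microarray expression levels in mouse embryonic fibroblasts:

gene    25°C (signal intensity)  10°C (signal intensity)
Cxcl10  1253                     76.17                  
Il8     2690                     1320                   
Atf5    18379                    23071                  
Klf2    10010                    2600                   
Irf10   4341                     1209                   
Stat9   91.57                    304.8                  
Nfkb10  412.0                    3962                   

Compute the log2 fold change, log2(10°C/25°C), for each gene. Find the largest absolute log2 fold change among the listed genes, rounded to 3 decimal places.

log2(76.17/1253) = -4.040  (Cxcl10)
log2(1320/2690) = -1.027  (Il8)
log2(23071/18379) = 0.328  (Atf5)
log2(2600/10010) = -1.945  (Klf2)
log2(1209/4341) = -1.844  (Irf10)
log2(304.8/91.57) = 1.735  (Stat9)
log2(3962/412.0) = 3.266  (Nfkb10)
The largest magnitude belongs to Cxcl10.

4.040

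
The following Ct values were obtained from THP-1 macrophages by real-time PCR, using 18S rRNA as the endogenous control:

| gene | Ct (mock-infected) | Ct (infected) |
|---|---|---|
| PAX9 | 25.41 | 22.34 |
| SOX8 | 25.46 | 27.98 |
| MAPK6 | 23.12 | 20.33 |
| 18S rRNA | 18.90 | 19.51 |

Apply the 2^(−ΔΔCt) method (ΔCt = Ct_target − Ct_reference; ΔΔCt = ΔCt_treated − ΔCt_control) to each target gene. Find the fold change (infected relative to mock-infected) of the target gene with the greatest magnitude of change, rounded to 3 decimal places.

PAX9: ΔΔCt = (22.34−19.51) − (25.41−18.90) = 2.83 − 6.51 = -3.68; fold change = 2^3.68 = 12.817
SOX8: ΔΔCt = (27.98−19.51) − (25.46−18.90) = 8.47 − 6.56 = 1.91; fold change = 2^-1.91 = 0.266
MAPK6: ΔΔCt = (20.33−19.51) − (23.12−18.90) = 0.82 − 4.22 = -3.40; fold change = 2^3.40 = 10.556
PAX9 has the largest |ΔΔCt| = 3.68.

12.817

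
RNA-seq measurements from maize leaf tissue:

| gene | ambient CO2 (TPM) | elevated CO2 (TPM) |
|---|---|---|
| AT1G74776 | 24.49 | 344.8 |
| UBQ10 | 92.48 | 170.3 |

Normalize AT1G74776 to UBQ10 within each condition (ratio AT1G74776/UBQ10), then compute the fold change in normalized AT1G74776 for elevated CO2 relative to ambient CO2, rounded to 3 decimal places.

AT1G74776/UBQ10 (ambient CO2) = 24.49 / 92.48 = 0.26481
AT1G74776/UBQ10 (elevated CO2) = 344.8 / 170.3 = 2.0247
Fold change = 2.0247 / 0.26481 = 7.6456

7.646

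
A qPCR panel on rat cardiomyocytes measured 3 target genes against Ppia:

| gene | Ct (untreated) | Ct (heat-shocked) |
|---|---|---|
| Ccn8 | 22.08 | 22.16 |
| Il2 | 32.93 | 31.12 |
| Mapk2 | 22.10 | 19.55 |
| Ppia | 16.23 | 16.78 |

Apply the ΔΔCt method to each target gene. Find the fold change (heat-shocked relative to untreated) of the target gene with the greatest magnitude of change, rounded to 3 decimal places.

Ccn8: ΔΔCt = (22.16−16.78) − (22.08−16.23) = 5.38 − 5.85 = -0.47; fold change = 2^0.47 = 1.385
Il2: ΔΔCt = (31.12−16.78) − (32.93−16.23) = 14.34 − 16.70 = -2.36; fold change = 2^2.36 = 5.134
Mapk2: ΔΔCt = (19.55−16.78) − (22.10−16.23) = 2.77 − 5.87 = -3.10; fold change = 2^3.10 = 8.574
Mapk2 has the largest |ΔΔCt| = 3.10.

8.574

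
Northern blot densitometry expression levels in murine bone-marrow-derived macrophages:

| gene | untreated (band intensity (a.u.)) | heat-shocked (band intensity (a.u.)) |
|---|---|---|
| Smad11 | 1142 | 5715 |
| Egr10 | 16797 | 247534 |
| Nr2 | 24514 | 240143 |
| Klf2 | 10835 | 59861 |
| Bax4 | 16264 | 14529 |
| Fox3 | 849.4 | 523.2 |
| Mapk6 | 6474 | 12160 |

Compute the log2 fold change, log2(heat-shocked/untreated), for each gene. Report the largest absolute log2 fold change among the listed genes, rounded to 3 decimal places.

3.881

log2(5715/1142) = 2.323  (Smad11)
log2(247534/16797) = 3.881  (Egr10)
log2(240143/24514) = 3.292  (Nr2)
log2(59861/10835) = 2.466  (Klf2)
log2(14529/16264) = -0.163  (Bax4)
log2(523.2/849.4) = -0.699  (Fox3)
log2(12160/6474) = 0.909  (Mapk6)
The largest magnitude belongs to Egr10.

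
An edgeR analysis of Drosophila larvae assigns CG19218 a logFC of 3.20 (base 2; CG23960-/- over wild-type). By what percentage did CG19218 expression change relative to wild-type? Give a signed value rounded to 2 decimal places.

818.96%

Fold change = 2^(3.20) = 9.1896
Percent change = (FC − 1) × 100% = (9.1896 − 1) × 100 = 818.96%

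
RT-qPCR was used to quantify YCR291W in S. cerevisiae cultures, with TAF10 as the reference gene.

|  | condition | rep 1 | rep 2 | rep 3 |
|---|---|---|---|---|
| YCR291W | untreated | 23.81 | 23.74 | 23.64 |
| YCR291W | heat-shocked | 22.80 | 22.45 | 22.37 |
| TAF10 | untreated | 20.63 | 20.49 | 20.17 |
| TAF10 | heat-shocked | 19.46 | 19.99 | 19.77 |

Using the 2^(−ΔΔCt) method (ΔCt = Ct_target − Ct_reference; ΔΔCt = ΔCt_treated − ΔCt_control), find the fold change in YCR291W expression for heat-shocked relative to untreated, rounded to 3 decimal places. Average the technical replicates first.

Mean Ct: YCR291W untreated 23.730; YCR291W heat-shocked 22.540; TAF10 untreated 20.430; TAF10 heat-shocked 19.740
ΔCt(untreated) = 23.730 − 20.430 = 3.300
ΔCt(heat-shocked) = 22.540 − 19.740 = 2.800
ΔΔCt = 2.800 − 3.300 = -0.500
Fold change = 2^(−(-0.500)) = 2^0.500 = 1.4142

1.414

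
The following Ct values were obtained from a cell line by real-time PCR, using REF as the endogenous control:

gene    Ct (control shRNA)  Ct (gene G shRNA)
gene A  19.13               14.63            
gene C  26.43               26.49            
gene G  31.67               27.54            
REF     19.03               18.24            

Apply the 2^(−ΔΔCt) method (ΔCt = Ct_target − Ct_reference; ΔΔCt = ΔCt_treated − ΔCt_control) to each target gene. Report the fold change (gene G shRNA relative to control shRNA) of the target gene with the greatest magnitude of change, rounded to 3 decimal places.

gene A: ΔΔCt = (14.63−18.24) − (19.13−19.03) = -3.61 − 0.10 = -3.71; fold change = 2^3.71 = 13.086
gene C: ΔΔCt = (26.49−18.24) − (26.43−19.03) = 8.25 − 7.40 = 0.85; fold change = 2^-0.85 = 0.555
gene G: ΔΔCt = (27.54−18.24) − (31.67−19.03) = 9.30 − 12.64 = -3.34; fold change = 2^3.34 = 10.126
gene A has the largest |ΔΔCt| = 3.71.

13.086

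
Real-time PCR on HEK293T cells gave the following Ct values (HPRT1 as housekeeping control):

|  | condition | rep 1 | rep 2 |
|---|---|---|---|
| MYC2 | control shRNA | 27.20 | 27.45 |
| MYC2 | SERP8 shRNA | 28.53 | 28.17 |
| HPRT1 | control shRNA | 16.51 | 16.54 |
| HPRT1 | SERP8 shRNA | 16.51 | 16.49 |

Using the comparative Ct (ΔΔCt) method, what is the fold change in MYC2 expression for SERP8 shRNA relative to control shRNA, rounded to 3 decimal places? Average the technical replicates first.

Mean Ct: MYC2 control shRNA 27.325; MYC2 SERP8 shRNA 28.350; HPRT1 control shRNA 16.525; HPRT1 SERP8 shRNA 16.500
ΔCt(control shRNA) = 27.325 − 16.525 = 10.800
ΔCt(SERP8 shRNA) = 28.350 − 16.500 = 11.850
ΔΔCt = 11.850 − 10.800 = 1.050
Fold change = 2^(−1.050) = 0.4830

0.483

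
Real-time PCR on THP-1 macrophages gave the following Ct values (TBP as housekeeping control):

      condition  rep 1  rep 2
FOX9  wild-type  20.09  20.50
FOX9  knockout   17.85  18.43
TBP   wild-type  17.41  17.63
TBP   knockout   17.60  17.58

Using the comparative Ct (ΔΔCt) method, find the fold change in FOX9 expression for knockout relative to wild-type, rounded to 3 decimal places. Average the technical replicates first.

Mean Ct: FOX9 wild-type 20.295; FOX9 knockout 18.140; TBP wild-type 17.520; TBP knockout 17.590
ΔCt(wild-type) = 20.295 − 17.520 = 2.775
ΔCt(knockout) = 18.140 − 17.590 = 0.550
ΔΔCt = 0.550 − 2.775 = -2.225
Fold change = 2^(−(-2.225)) = 2^2.225 = 4.6751

4.675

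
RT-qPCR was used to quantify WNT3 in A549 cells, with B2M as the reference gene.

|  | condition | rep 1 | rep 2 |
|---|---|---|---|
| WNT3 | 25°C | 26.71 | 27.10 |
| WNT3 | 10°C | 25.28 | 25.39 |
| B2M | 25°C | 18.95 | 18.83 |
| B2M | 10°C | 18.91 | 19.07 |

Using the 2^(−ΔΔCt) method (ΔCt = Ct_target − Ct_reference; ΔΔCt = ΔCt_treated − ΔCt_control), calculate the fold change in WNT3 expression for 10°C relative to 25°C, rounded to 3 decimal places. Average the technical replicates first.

Mean Ct: WNT3 25°C 26.905; WNT3 10°C 25.335; B2M 25°C 18.890; B2M 10°C 18.990
ΔCt(25°C) = 26.905 − 18.890 = 8.015
ΔCt(10°C) = 25.335 − 18.990 = 6.345
ΔΔCt = 6.345 − 8.015 = -1.670
Fold change = 2^(−(-1.670)) = 2^1.670 = 3.1821

3.182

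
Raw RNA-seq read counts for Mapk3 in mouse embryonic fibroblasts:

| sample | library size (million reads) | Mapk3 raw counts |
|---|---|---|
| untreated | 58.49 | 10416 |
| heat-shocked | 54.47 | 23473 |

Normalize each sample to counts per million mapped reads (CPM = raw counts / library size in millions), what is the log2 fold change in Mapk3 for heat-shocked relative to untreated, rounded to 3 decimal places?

CPM(untreated) = 10416 / 58.49 = 178.0817
CPM(heat-shocked) = 23473 / 54.47 = 430.9345
Fold change = 430.9345 / 178.0817 = 2.41987
log2(2.41987) = 1.2749

1.275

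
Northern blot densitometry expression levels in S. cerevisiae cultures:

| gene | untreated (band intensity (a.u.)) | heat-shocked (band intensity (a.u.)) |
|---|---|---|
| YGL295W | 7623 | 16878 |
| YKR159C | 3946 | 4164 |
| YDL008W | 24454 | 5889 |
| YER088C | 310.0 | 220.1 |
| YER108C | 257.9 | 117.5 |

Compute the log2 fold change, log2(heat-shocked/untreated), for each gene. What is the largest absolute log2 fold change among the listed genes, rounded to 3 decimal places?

log2(16878/7623) = 1.147  (YGL295W)
log2(4164/3946) = 0.078  (YKR159C)
log2(5889/24454) = -2.054  (YDL008W)
log2(220.1/310.0) = -0.494  (YER088C)
log2(117.5/257.9) = -1.134  (YER108C)
The largest magnitude belongs to YDL008W.

2.054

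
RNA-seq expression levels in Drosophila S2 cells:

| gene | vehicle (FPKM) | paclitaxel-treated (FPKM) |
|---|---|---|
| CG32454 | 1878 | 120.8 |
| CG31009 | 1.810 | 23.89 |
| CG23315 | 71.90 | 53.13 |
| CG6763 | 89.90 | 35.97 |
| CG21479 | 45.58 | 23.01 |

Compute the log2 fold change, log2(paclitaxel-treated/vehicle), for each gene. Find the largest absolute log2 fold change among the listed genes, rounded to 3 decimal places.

3.959

log2(120.8/1878) = -3.959  (CG32454)
log2(23.89/1.810) = 3.722  (CG31009)
log2(53.13/71.90) = -0.436  (CG23315)
log2(35.97/89.90) = -1.322  (CG6763)
log2(23.01/45.58) = -0.986  (CG21479)
The largest magnitude belongs to CG32454.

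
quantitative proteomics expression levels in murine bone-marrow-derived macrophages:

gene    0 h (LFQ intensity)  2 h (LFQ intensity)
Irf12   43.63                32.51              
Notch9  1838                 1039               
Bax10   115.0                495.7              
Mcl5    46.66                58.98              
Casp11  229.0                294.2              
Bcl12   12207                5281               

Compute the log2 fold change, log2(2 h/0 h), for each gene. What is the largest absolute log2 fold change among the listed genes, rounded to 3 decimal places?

2.108

log2(32.51/43.63) = -0.424  (Irf12)
log2(1039/1838) = -0.823  (Notch9)
log2(495.7/115.0) = 2.108  (Bax10)
log2(58.98/46.66) = 0.338  (Mcl5)
log2(294.2/229.0) = 0.361  (Casp11)
log2(5281/12207) = -1.209  (Bcl12)
The largest magnitude belongs to Bax10.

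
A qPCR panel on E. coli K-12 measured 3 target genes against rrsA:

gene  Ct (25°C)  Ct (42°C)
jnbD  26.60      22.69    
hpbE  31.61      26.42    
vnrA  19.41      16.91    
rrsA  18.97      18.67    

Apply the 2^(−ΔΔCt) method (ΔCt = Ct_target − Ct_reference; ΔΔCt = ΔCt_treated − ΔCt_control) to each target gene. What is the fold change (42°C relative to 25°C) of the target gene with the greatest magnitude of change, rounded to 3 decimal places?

jnbD: ΔΔCt = (22.69−18.67) − (26.60−18.97) = 4.02 − 7.63 = -3.61; fold change = 2^3.61 = 12.210
hpbE: ΔΔCt = (26.42−18.67) − (31.61−18.97) = 7.75 − 12.64 = -4.89; fold change = 2^4.89 = 29.651
vnrA: ΔΔCt = (16.91−18.67) − (19.41−18.97) = -1.76 − 0.44 = -2.20; fold change = 2^2.20 = 4.595
hpbE has the largest |ΔΔCt| = 4.89.

29.651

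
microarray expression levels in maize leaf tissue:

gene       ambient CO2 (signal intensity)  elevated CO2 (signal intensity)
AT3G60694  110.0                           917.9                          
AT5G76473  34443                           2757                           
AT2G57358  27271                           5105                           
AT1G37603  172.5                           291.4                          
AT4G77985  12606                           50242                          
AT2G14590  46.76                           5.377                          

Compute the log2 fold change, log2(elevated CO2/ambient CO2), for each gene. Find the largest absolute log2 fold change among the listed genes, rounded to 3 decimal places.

3.643

log2(917.9/110.0) = 3.061  (AT3G60694)
log2(2757/34443) = -3.643  (AT5G76473)
log2(5105/27271) = -2.417  (AT2G57358)
log2(291.4/172.5) = 0.756  (AT1G37603)
log2(50242/12606) = 1.995  (AT4G77985)
log2(5.377/46.76) = -3.120  (AT2G14590)
The largest magnitude belongs to AT5G76473.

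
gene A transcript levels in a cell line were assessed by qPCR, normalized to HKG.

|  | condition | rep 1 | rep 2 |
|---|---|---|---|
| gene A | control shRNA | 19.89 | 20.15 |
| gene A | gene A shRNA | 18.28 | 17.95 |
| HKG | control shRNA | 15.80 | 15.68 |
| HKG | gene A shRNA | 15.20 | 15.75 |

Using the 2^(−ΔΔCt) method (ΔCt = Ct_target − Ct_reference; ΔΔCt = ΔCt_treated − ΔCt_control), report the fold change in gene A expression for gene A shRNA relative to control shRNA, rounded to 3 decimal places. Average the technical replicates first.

3.117

Mean Ct: gene A control shRNA 20.020; gene A gene A shRNA 18.115; HKG control shRNA 15.740; HKG gene A shRNA 15.475
ΔCt(control shRNA) = 20.020 − 15.740 = 4.280
ΔCt(gene A shRNA) = 18.115 − 15.475 = 2.640
ΔΔCt = 2.640 − 4.280 = -1.640
Fold change = 2^(−(-1.640)) = 2^1.640 = 3.1167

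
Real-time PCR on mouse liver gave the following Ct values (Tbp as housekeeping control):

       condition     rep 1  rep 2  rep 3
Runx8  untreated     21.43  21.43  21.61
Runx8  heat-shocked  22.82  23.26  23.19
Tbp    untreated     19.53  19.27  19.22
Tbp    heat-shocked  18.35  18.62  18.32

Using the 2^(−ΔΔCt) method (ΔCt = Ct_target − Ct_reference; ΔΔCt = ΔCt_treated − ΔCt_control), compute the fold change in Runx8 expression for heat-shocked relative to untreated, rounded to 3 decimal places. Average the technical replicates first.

0.176

Mean Ct: Runx8 untreated 21.490; Runx8 heat-shocked 23.090; Tbp untreated 19.340; Tbp heat-shocked 18.430
ΔCt(untreated) = 21.490 − 19.340 = 2.150
ΔCt(heat-shocked) = 23.090 − 18.430 = 4.660
ΔΔCt = 4.660 − 2.150 = 2.510
Fold change = 2^(−2.510) = 0.1756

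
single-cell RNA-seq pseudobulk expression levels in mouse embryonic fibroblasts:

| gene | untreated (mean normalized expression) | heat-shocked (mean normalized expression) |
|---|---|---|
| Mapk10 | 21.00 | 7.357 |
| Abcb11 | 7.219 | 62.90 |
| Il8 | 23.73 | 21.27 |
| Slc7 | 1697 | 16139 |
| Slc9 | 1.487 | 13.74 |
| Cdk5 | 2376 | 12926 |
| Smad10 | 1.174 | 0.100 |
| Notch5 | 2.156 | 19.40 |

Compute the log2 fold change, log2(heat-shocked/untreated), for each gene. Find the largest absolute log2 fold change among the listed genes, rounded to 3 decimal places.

log2(7.357/21.00) = -1.513  (Mapk10)
log2(62.90/7.219) = 3.123  (Abcb11)
log2(21.27/23.73) = -0.158  (Il8)
log2(16139/1697) = 3.249  (Slc7)
log2(13.74/1.487) = 3.208  (Slc9)
log2(12926/2376) = 2.444  (Cdk5)
log2(0.100/1.174) = -3.553  (Smad10)
log2(19.40/2.156) = 3.170  (Notch5)
The largest magnitude belongs to Smad10.

3.553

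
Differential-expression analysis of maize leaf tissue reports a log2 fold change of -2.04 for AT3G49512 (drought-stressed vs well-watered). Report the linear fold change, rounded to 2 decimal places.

0.24

Fold change = 2^(-2.04) = 0.243
That is, AT3G49512 drops to 24.3% of the well-watered level.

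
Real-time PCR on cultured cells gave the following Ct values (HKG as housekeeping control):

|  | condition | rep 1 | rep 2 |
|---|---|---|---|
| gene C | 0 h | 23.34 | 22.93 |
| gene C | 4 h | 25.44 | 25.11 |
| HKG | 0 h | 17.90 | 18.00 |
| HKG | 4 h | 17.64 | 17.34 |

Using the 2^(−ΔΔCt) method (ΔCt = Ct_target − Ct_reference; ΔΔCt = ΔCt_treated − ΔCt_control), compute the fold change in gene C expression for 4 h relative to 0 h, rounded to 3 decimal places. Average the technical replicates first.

0.165

Mean Ct: gene C 0 h 23.135; gene C 4 h 25.275; HKG 0 h 17.950; HKG 4 h 17.490
ΔCt(0 h) = 23.135 − 17.950 = 5.185
ΔCt(4 h) = 25.275 − 17.490 = 7.785
ΔΔCt = 7.785 − 5.185 = 2.600
Fold change = 2^(−2.600) = 0.1649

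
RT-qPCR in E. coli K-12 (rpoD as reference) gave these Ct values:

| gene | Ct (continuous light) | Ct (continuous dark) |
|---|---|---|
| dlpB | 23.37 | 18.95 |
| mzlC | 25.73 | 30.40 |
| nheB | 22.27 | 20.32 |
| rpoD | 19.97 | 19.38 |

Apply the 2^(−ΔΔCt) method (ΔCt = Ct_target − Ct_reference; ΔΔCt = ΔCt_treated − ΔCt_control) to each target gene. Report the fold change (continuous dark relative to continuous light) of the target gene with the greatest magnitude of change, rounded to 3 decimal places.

dlpB: ΔΔCt = (18.95−19.38) − (23.37−19.97) = -0.43 − 3.40 = -3.83; fold change = 2^3.83 = 14.221
mzlC: ΔΔCt = (30.40−19.38) − (25.73−19.97) = 11.02 − 5.76 = 5.26; fold change = 2^-5.26 = 0.026
nheB: ΔΔCt = (20.32−19.38) − (22.27−19.97) = 0.94 − 2.30 = -1.36; fold change = 2^1.36 = 2.567
mzlC has the largest |ΔΔCt| = 5.26.

0.026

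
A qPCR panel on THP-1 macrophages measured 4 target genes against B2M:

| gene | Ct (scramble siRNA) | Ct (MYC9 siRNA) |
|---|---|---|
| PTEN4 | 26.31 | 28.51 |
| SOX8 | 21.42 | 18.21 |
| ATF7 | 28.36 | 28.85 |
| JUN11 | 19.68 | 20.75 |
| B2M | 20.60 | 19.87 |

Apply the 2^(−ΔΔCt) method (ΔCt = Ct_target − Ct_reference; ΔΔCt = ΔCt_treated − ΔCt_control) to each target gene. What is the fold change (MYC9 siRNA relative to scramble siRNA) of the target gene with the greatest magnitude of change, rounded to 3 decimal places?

PTEN4: ΔΔCt = (28.51−19.87) − (26.31−20.60) = 8.64 − 5.71 = 2.93; fold change = 2^-2.93 = 0.131
SOX8: ΔΔCt = (18.21−19.87) − (21.42−20.60) = -1.66 − 0.82 = -2.48; fold change = 2^2.48 = 5.579
ATF7: ΔΔCt = (28.85−19.87) − (28.36−20.60) = 8.98 − 7.76 = 1.22; fold change = 2^-1.22 = 0.429
JUN11: ΔΔCt = (20.75−19.87) − (19.68−20.60) = 0.88 − (-0.92) = 1.80; fold change = 2^-1.80 = 0.287
PTEN4 has the largest |ΔΔCt| = 2.93.

0.131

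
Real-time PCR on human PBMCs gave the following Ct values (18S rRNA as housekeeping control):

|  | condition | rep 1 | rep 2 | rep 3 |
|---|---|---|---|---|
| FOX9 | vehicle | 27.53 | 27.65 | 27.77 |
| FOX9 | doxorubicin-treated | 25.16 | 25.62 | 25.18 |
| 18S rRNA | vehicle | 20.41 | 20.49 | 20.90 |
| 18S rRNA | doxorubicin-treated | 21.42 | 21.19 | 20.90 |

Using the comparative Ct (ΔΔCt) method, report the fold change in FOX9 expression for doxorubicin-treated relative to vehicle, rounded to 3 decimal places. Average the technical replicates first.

Mean Ct: FOX9 vehicle 27.650; FOX9 doxorubicin-treated 25.320; 18S rRNA vehicle 20.600; 18S rRNA doxorubicin-treated 21.170
ΔCt(vehicle) = 27.650 − 20.600 = 7.050
ΔCt(doxorubicin-treated) = 25.320 − 21.170 = 4.150
ΔΔCt = 4.150 − 7.050 = -2.900
Fold change = 2^(−(-2.900)) = 2^2.900 = 7.4643

7.464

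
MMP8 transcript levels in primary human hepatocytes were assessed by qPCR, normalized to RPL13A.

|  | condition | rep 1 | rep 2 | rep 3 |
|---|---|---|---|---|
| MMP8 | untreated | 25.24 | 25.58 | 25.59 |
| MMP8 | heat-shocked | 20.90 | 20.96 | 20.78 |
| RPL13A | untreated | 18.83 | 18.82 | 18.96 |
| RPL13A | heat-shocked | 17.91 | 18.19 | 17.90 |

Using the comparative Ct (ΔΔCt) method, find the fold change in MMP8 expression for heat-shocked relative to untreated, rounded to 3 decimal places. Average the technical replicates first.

13.177

Mean Ct: MMP8 untreated 25.470; MMP8 heat-shocked 20.880; RPL13A untreated 18.870; RPL13A heat-shocked 18.000
ΔCt(untreated) = 25.470 − 18.870 = 6.600
ΔCt(heat-shocked) = 20.880 − 18.000 = 2.880
ΔΔCt = 2.880 − 6.600 = -3.720
Fold change = 2^(−(-3.720)) = 2^3.720 = 13.1775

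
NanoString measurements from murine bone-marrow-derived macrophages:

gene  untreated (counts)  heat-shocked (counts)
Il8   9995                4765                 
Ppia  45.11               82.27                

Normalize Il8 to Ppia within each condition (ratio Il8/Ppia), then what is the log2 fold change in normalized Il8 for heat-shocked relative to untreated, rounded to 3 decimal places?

-1.936

Il8/Ppia (untreated) = 9995 / 45.11 = 221.57
Il8/Ppia (heat-shocked) = 4765 / 82.27 = 57.919
Fold change = 57.919 / 221.57 = 0.2614
log2(0.2614) = -1.9356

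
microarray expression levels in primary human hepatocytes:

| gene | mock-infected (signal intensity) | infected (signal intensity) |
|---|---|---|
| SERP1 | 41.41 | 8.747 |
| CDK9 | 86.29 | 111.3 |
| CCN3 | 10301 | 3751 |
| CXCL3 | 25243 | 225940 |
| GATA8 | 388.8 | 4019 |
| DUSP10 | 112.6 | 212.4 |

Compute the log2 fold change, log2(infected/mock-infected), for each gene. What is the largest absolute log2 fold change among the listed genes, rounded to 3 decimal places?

log2(8.747/41.41) = -2.243  (SERP1)
log2(111.3/86.29) = 0.367  (CDK9)
log2(3751/10301) = -1.457  (CCN3)
log2(225940/25243) = 3.162  (CXCL3)
log2(4019/388.8) = 3.370  (GATA8)
log2(212.4/112.6) = 0.916  (DUSP10)
The largest magnitude belongs to GATA8.

3.370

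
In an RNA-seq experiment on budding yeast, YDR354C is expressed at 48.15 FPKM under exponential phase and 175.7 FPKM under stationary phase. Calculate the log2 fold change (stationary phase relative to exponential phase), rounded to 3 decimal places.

1.868

Fold change = 175.7 / 48.15 = 3.6490
log2(3.6490) = 1.8675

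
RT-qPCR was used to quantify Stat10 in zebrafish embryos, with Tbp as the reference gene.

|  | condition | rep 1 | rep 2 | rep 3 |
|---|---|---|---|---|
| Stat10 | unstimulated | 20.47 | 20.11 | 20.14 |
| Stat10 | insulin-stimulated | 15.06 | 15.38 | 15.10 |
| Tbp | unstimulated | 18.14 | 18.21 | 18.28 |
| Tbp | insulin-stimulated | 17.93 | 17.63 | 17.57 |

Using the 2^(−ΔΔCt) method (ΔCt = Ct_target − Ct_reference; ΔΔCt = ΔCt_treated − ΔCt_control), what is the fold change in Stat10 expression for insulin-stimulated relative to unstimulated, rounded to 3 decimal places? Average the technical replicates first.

23.588

Mean Ct: Stat10 unstimulated 20.240; Stat10 insulin-stimulated 15.180; Tbp unstimulated 18.210; Tbp insulin-stimulated 17.710
ΔCt(unstimulated) = 20.240 − 18.210 = 2.030
ΔCt(insulin-stimulated) = 15.180 − 17.710 = -2.530
ΔΔCt = -2.530 − 2.030 = -4.560
Fold change = 2^(−(-4.560)) = 2^4.560 = 23.5883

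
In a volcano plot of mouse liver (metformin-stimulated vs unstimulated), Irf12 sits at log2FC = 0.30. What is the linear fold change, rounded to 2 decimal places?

Fold change = 2^(0.30) = 1.231

1.23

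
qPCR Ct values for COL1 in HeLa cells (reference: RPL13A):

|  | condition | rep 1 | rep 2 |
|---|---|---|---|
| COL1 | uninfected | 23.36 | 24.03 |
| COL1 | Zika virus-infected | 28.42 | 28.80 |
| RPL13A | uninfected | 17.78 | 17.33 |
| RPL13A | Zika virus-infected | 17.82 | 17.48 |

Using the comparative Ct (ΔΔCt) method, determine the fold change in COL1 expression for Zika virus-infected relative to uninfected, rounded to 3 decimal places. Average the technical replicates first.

0.035

Mean Ct: COL1 uninfected 23.695; COL1 Zika virus-infected 28.610; RPL13A uninfected 17.555; RPL13A Zika virus-infected 17.650
ΔCt(uninfected) = 23.695 − 17.555 = 6.140
ΔCt(Zika virus-infected) = 28.610 − 17.650 = 10.960
ΔΔCt = 10.960 − 6.140 = 4.820
Fold change = 2^(−4.820) = 0.0354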